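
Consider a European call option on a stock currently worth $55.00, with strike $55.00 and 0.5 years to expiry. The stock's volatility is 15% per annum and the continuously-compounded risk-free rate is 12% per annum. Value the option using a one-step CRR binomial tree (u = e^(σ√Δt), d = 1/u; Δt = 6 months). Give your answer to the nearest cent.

$4.43

CRR parameters: u = e^(σ√Δt) = e^(0.15·√0.5) = 1.1119, d = 1/u = 0.8994
Per-period rate: rΔt = 0.12·0.5 = 0.06, so R = e^0.06 = 1.0618
Risk-neutral probability p = (e^0.06 − 0.8994)/(1.1119 − 0.8994) = 0.1625/0.2125 = 0.7645
Terminal stock prices: S_u = 61.15, S_d = 49.47
Terminal payoffs (S − K): max(6.154, 0) = 6.154, max(-5.535, 0) = 0
Node 0 (S = 55): V_0 = e^(−0.06)·[0.7645·6.1542 + 0.2355·0.0000] = 4.4307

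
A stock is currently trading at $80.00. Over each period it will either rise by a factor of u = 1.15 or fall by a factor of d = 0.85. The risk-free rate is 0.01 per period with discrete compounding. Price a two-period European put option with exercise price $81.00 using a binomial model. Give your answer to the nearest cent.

$6.32

Risk-neutral probability p = (1 + 0.01 − 0.85)/(1.15 − 0.85) = 0.1600/0.3000 = 0.5333
Terminal stock prices: S_uu = 105.8, S_ud = 78.2, S_dd = 57.8
Terminal payoffs (K − S): max(-24.8, 0) = 0, max(2.8, 0) = 2.8, max(23.2, 0) = 23.2
Node u (S = 92): V_u = 1/1.01·[0.5333·0.0000 + 0.4667·2.8000] = 1.2937
Node d (S = 68): V_d = 1/1.01·[0.5333·2.8000 + 0.4667·23.2000] = 12.1980
Node 0 (S = 80): V_0 = 1/1.01·[0.5333·1.2937 + 0.4667·12.1980] = 6.3192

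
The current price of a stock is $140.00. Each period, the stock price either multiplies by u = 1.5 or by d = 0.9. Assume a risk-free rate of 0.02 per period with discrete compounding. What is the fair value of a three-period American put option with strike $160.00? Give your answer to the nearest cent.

$28.67

Risk-neutral probability p = (1 + 0.02 − 0.9)/(1.5 − 0.9) = 0.1200/0.6000 = 0.2000
Terminal stock prices: S_uuu = 472.5, S_uud = 283.5, S_udd = 170.1, S_ddd = 102.1
Terminal payoffs (K − S): max(-312.5, 0) = 0, max(-123.5, 0) = 0, max(-10.1, 0) = 0, max(57.94, 0) = 57.94
Node uu (S = 315): continuation = 1/1.02·[0.2000·0.0000 + 0.8000·0.0000] = 0.0000; exercise value = 0.0000 ≤ continuation, so V_uu = 0.0000
Node ud (S = 189): continuation = 1/1.02·[0.2000·0.0000 + 0.8000·0.0000] = 0.0000; exercise value = 0.0000 ≤ continuation, so V_ud = 0.0000
Node dd (S = 113.4): continuation = 1/1.02·[0.2000·0.0000 + 0.8000·57.9400] = 45.4431; exercise value = 46.6000 > continuation, so V_dd = 46.6000 (exercise)
Node u (S = 210): continuation = 1/1.02·[0.2000·0.0000 + 0.8000·0.0000] = 0.0000; exercise value = 0.0000 ≤ continuation, so V_u = 0.0000
Node d (S = 126): continuation = 1/1.02·[0.2000·0.0000 + 0.8000·46.6000] = 36.5490; exercise value = 34.0000 ≤ continuation, so V_d = 36.5490
Node 0 (S = 140): continuation = 1/1.02·[0.2000·0.0000 + 0.8000·36.5490] = 28.6659; exercise value = 20.0000 ≤ continuation, so V_0 = 28.6659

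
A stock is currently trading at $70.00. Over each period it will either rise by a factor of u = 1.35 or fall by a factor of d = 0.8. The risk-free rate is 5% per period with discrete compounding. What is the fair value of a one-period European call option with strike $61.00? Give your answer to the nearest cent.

Risk-neutral probability p = (1 + 0.05 − 0.8)/(1.35 − 0.8) = 0.2500/0.5500 = 0.4545
Terminal stock prices: S_u = 94.5, S_d = 56
Terminal payoffs (S − K): max(33.5, 0) = 33.5, max(-5, 0) = 0
Node 0 (S = 70): V_0 = 1/1.05·[0.4545·33.5000 + 0.5455·0.0000] = 14.5022

$14.50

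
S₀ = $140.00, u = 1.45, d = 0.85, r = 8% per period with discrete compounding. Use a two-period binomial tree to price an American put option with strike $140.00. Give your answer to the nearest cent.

$12.67

Risk-neutral probability p = (1 + 0.08 − 0.85)/(1.45 − 0.85) = 0.2300/0.6000 = 0.3833
Terminal stock prices: S_uu = 294.4, S_ud = 172.5, S_dd = 101.1
Terminal payoffs (K − S): max(-154.4, 0) = 0, max(-32.55, 0) = 0, max(38.85, 0) = 38.85
Node u (S = 203): continuation = 1/1.08·[0.3833·0.0000 + 0.6167·0.0000] = 0.0000; exercise value = 0.0000 ≤ continuation, so V_u = 0.0000
Node d (S = 119): continuation = 1/1.08·[0.3833·0.0000 + 0.6167·38.8500] = 22.1829; exercise value = 21.0000 ≤ continuation, so V_d = 22.1829
Node 0 (S = 140): continuation = 1/1.08·[0.3833·0.0000 + 0.6167·22.1829] = 12.6661; exercise value = 0.0000 ≤ continuation, so V_0 = 12.6661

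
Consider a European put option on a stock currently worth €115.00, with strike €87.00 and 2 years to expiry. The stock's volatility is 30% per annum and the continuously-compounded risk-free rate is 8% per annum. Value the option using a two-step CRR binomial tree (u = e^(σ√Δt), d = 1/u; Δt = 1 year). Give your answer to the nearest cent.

CRR parameters: u = e^(σ√Δt) = e^(0.3·√1) = 1.3499, d = 1/u = 0.7408
Per-period rate: rΔt = 0.08·1 = 0.08, so R = e^0.08 = 1.0833
Risk-neutral probability p = (e^0.08 − 0.7408)/(1.3499 − 0.7408) = 0.3425/0.6090 = 0.5623
Terminal stock prices: S_uu = 209.5, S_ud = 115, S_dd = 63.11
Terminal payoffs (K − S): max(-122.5, 0) = 0, max(-28, 0) = 0, max(23.89, 0) = 23.89
Node u (S = 155.2): V_u = e^(−0.08)·[0.5623·0.0000 + 0.4377·0.0000] = 0.0000
Node d (S = 85.19): V_d = e^(−0.08)·[0.5623·0.0000 + 0.4377·23.8867] = 9.6512
Node 0 (S = 115): V_0 = e^(−0.08)·[0.5623·0.0000 + 0.4377·9.6512] = 3.8995

€3.90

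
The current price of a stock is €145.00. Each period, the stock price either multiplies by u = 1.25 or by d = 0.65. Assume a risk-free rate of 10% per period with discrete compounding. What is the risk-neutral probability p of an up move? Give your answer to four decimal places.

Risk-neutral probability p = (1 + 0.1 − 0.65)/(1.25 − 0.65) = 0.4500/0.6000 = 0.7500

p = 0.7500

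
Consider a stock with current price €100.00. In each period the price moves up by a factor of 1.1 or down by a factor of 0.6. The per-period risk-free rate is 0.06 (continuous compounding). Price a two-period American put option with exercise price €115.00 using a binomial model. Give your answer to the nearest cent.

€15.00

Risk-neutral probability p = (e^0.06 − 0.6)/(1.1 − 0.6) = 0.4618/0.5000 = 0.9237
Terminal stock prices: S_uu = 121, S_ud = 66, S_dd = 36
Terminal payoffs (K − S): max(-6, 0) = 0, max(49, 0) = 49, max(79, 0) = 79
Node u (S = 110): continuation = e^(−0.06)·[0.9237·0.0000 + 0.0763·49.0000] = 3.5222; exercise value = 5.0000 > continuation, so V_u = 5.0000 (exercise)
Node d (S = 60): continuation = e^(−0.06)·[0.9237·49.0000 + 0.0763·79.0000] = 48.3029; exercise value = 55.0000 > continuation, so V_d = 55.0000 (exercise)
Node 0 (S = 100): continuation = e^(−0.06)·[0.9237·5.0000 + 0.0763·55.0000] = 8.3029; exercise value = 15.0000 > continuation, so V_0 = 15.0000 (exercise)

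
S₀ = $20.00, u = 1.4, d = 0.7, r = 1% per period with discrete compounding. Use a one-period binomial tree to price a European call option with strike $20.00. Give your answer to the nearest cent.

$3.51

Risk-neutral probability p = (1 + 0.01 − 0.7)/(1.4 − 0.7) = 0.3100/0.7000 = 0.4429
Terminal stock prices: S_u = 28, S_d = 14
Terminal payoffs (S − K): max(8, 0) = 8, max(-6, 0) = 0
Node 0 (S = 20): V_0 = 1/1.01·[0.4429·8.0000 + 0.5571·0.0000] = 3.5078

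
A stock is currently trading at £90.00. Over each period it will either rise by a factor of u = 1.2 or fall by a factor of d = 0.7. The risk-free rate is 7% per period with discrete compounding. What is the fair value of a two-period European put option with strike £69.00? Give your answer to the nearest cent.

Risk-neutral probability p = (1 + 0.07 − 0.7)/(1.2 − 0.7) = 0.3700/0.5000 = 0.7400
Terminal stock prices: S_uu = 129.6, S_ud = 75.6, S_dd = 44.1
Terminal payoffs (K − S): max(-60.6, 0) = 0, max(-6.6, 0) = 0, max(24.9, 0) = 24.9
Node u (S = 108): V_u = 1/1.07·[0.7400·0.0000 + 0.2600·0.0000] = 0.0000
Node d (S = 63): V_d = 1/1.07·[0.7400·0.0000 + 0.2600·24.9000] = 6.0505
Node 0 (S = 90): V_0 = 1/1.07·[0.7400·0.0000 + 0.2600·6.0505] = 1.4702

£1.47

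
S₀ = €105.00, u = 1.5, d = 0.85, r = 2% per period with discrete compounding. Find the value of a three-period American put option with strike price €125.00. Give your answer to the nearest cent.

€28.77

Risk-neutral probability p = (1 + 0.02 − 0.85)/(1.5 − 0.85) = 0.1700/0.6500 = 0.2615
Terminal stock prices: S_uuu = 354.4, S_uud = 200.8, S_udd = 113.8, S_ddd = 64.48
Terminal payoffs (K − S): max(-229.4, 0) = 0, max(-75.81, 0) = 0, max(11.21, 0) = 11.21, max(60.52, 0) = 60.52
Node uu (S = 236.2): continuation = 1/1.02·[0.2615·0.0000 + 0.7385·0.0000] = 0.0000; exercise value = 0.0000 ≤ continuation, so V_uu = 0.0000
Node ud (S = 133.9): continuation = 1/1.02·[0.2615·0.0000 + 0.7385·11.2063] = 8.1131; exercise value = 0.0000 ≤ continuation, so V_ud = 8.1131
Node dd (S = 75.86): continuation = 1/1.02·[0.2615·11.2063 + 0.7385·60.5169] = 46.6865; exercise value = 49.1375 > continuation, so V_dd = 49.1375 (exercise)
Node u (S = 157.5): continuation = 1/1.02·[0.2615·0.0000 + 0.7385·8.1131] = 5.8738; exercise value = 0.0000 ≤ continuation, so V_u = 5.8738
Node d (S = 89.25): continuation = 1/1.02·[0.2615·8.1131 + 0.7385·49.1375] = 37.6549; exercise value = 35.7500 ≤ continuation, so V_d = 37.6549
Node 0 (S = 105): continuation = 1/1.02·[0.2615·5.8738 + 0.7385·37.6549] = 28.7676; exercise value = 20.0000 ≤ continuation, so V_0 = 28.7676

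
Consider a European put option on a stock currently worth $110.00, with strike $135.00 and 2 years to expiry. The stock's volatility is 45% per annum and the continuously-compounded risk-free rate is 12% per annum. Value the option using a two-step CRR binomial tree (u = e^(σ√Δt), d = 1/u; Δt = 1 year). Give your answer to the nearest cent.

$25.74

CRR parameters: u = e^(σ√Δt) = e^(0.45·√1) = 1.5683, d = 1/u = 0.6376
Per-period rate: rΔt = 0.12·1 = 0.12, so R = e^0.12 = 1.1275
Risk-neutral probability p = (e^0.12 − 0.6376)/(1.5683 − 0.6376) = 0.4899/0.9307 = 0.5264
Terminal stock prices: S_uu = 270.6, S_ud = 110, S_dd = 44.72
Terminal payoffs (K − S): max(-135.6, 0) = 0, max(25, 0) = 25, max(90.28, 0) = 90.28
Node u (S = 172.5): V_u = e^(−0.12)·[0.5264·0.0000 + 0.4736·25.0000] = 10.5022
Node d (S = 70.14): V_d = e^(−0.12)·[0.5264·25.0000 + 0.4736·90.2773] = 49.5952
Node 0 (S = 110): V_0 = e^(−0.12)·[0.5264·10.5022 + 0.4736·49.5952] = 25.7370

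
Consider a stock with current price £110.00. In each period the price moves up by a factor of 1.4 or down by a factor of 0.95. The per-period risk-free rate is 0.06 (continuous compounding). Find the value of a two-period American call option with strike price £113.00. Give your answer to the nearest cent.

£16.65

Risk-neutral probability p = (e^0.06 − 0.95)/(1.4 − 0.95) = 0.1118/0.4500 = 0.2485
Terminal stock prices: S_uu = 215.6, S_ud = 146.3, S_dd = 99.27
Terminal payoffs (S − K): max(102.6, 0) = 102.6, max(33.3, 0) = 33.3, max(-13.73, 0) = 0
Node u (S = 154): continuation = e^(−0.06)·[0.2485·102.6000 + 0.7515·33.3000] = 47.5806; exercise value = 41.0000 ≤ continuation, so V_u = 47.5806
Node d (S = 104.5): continuation = e^(−0.06)·[0.2485·33.3000 + 0.7515·0.0000] = 7.7940; exercise value = 0.0000 ≤ continuation, so V_d = 7.7940
Node 0 (S = 110): continuation = e^(−0.06)·[0.2485·47.5806 + 0.7515·7.7940] = 16.6522; exercise value = 0.0000 ≤ continuation, so V_0 = 16.6522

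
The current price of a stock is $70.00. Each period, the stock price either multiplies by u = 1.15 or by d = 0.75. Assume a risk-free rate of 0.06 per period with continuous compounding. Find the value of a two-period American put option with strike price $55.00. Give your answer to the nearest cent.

Risk-neutral probability p = (e^0.06 − 0.75)/(1.15 − 0.75) = 0.3118/0.4000 = 0.7796
Terminal stock prices: S_uu = 92.57, S_ud = 60.38, S_dd = 39.38
Terminal payoffs (K − S): max(-37.57, 0) = 0, max(-5.375, 0) = 0, max(15.62, 0) = 15.62
Node u (S = 80.5): continuation = e^(−0.06)·[0.7796·0.0000 + 0.2204·0.0000] = 0.0000; exercise value = 0.0000 ≤ continuation, so V_u = 0.0000
Node d (S = 52.5): continuation = e^(−0.06)·[0.7796·0.0000 + 0.2204·15.6250] = 3.2433; exercise value = 2.5000 ≤ continuation, so V_d = 3.2433
Node 0 (S = 70): continuation = e^(−0.06)·[0.7796·0.0000 + 0.2204·3.2433] = 0.6732; exercise value = 0.0000 ≤ continuation, so V_0 = 0.6732

$0.67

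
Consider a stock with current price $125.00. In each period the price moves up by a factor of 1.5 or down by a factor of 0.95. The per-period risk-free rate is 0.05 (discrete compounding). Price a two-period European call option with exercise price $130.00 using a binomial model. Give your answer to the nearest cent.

Risk-neutral probability p = (1 + 0.05 − 0.95)/(1.5 − 0.95) = 0.1000/0.5500 = 0.1818
Terminal stock prices: S_uu = 281.2, S_ud = 178.1, S_dd = 112.8
Terminal payoffs (S − K): max(151.2, 0) = 151.2, max(48.12, 0) = 48.12, max(-17.19, 0) = 0
Node u (S = 187.5): V_u = 1/1.05·[0.1818·151.2500 + 0.8182·48.1250] = 63.6905
Node d (S = 118.8): V_d = 1/1.05·[0.1818·48.1250 + 0.8182·0.0000] = 8.3333
Node 0 (S = 125): V_0 = 1/1.05·[0.1818·63.6905 + 0.8182·8.3333] = 17.5222

$17.52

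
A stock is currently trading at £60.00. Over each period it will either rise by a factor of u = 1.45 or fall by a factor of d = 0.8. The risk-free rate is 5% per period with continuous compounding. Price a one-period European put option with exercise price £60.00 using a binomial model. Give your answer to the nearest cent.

£7.00

Risk-neutral probability p = (e^0.05 − 0.8)/(1.45 − 0.8) = 0.2513/0.6500 = 0.3866
Terminal stock prices: S_u = 87, S_d = 48
Terminal payoffs (K − S): max(-27, 0) = 0, max(12, 0) = 12
Node 0 (S = 60): V_0 = e^(−0.05)·[0.3866·0.0000 + 0.6134·12.0000] = 7.0021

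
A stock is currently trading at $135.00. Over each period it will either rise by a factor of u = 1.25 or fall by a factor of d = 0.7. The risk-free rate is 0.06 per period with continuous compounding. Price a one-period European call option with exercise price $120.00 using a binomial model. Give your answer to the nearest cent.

Risk-neutral probability p = (e^0.06 − 0.7)/(1.25 − 0.7) = 0.3618/0.5500 = 0.6579
Terminal stock prices: S_u = 168.8, S_d = 94.5
Terminal payoffs (S − K): max(48.75, 0) = 48.75, max(-25.5, 0) = 0
Node 0 (S = 135): V_0 = e^(−0.06)·[0.6579·48.7500 + 0.3421·0.0000] = 30.2042

$30.20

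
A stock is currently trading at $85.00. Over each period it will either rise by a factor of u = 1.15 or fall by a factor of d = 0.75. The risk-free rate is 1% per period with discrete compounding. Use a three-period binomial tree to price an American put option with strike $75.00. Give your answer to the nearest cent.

Risk-neutral probability p = (1 + 0.01 − 0.75)/(1.15 − 0.75) = 0.2600/0.4000 = 0.6500
Terminal stock prices: S_uuu = 129.3, S_uud = 84.31, S_udd = 54.98, S_ddd = 35.86
Terminal payoffs (K − S): max(-54.27, 0) = 0, max(-9.309, 0) = 0, max(20.02, 0) = 20.02, max(39.14, 0) = 39.14
Node uu (S = 112.4): continuation = 1/1.01·[0.6500·0.0000 + 0.3500·0.0000] = 0.0000; exercise value = 0.0000 ≤ continuation, so V_uu = 0.0000
Node ud (S = 73.31): continuation = 1/1.01·[0.6500·0.0000 + 0.3500·20.0156] = 6.9361; exercise value = 1.6875 ≤ continuation, so V_ud = 6.9361
Node dd (S = 47.81): continuation = 1/1.01·[0.6500·20.0156 + 0.3500·39.1406] = 26.4449; exercise value = 27.1875 > continuation, so V_dd = 27.1875 (exercise)
Node u (S = 97.75): continuation = 1/1.01·[0.6500·0.0000 + 0.3500·6.9361] = 2.4036; exercise value = 0.0000 ≤ continuation, so V_u = 2.4036
Node d (S = 63.75): continuation = 1/1.01·[0.6500·6.9361 + 0.3500·27.1875] = 13.8852; exercise value = 11.2500 ≤ continuation, so V_d = 13.8852
Node 0 (S = 85): continuation = 1/1.01·[0.6500·2.4036 + 0.3500·13.8852] = 6.3586; exercise value = 0.0000 ≤ continuation, so V_0 = 6.3586

$6.36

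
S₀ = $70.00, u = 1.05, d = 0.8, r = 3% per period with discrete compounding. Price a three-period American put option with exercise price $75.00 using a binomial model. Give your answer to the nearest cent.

$5.00

Risk-neutral probability p = (1 + 0.03 − 0.8)/(1.05 − 0.8) = 0.2300/0.2500 = 0.9200
Terminal stock prices: S_uuu = 81.03, S_uud = 61.74, S_udd = 47.04, S_ddd = 35.84
Terminal payoffs (K − S): max(-6.034, 0) = 0, max(13.26, 0) = 13.26, max(27.96, 0) = 27.96, max(39.16, 0) = 39.16
Node uu (S = 77.17): continuation = 1/1.03·[0.9200·0.0000 + 0.0800·13.2600] = 1.0299; exercise value = 0.0000 ≤ continuation, so V_uu = 1.0299
Node ud (S = 58.8): continuation = 1/1.03·[0.9200·13.2600 + 0.0800·27.9600] = 14.0155; exercise value = 16.2000 > continuation, so V_ud = 16.2000 (exercise)
Node dd (S = 44.8): continuation = 1/1.03·[0.9200·27.9600 + 0.0800·39.1600] = 28.0155; exercise value = 30.2000 > continuation, so V_dd = 30.2000 (exercise)
Node u (S = 73.5): continuation = 1/1.03·[0.9200·1.0299 + 0.0800·16.2000] = 2.1782; exercise value = 1.5000 ≤ continuation, so V_u = 2.1782
Node d (S = 56): continuation = 1/1.03·[0.9200·16.2000 + 0.0800·30.2000] = 16.8155; exercise value = 19.0000 > continuation, so V_d = 19.0000 (exercise)
Node 0 (S = 70): continuation = 1/1.03·[0.9200·2.1782 + 0.0800·19.0000] = 3.4213; exercise value = 5.0000 > continuation, so V_0 = 5.0000 (exercise)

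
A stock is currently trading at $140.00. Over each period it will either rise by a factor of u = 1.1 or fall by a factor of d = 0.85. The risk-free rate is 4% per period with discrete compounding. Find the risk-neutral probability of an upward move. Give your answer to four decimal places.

p = 0.7600

Risk-neutral probability p = (1 + 0.04 − 0.85)/(1.1 − 0.85) = 0.1900/0.2500 = 0.7600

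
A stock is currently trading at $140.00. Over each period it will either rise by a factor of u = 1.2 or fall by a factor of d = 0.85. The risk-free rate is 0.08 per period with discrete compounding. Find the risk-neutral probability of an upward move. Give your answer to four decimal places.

p = 0.6571

Risk-neutral probability p = (1 + 0.08 − 0.85)/(1.2 − 0.85) = 0.2300/0.3500 = 0.6571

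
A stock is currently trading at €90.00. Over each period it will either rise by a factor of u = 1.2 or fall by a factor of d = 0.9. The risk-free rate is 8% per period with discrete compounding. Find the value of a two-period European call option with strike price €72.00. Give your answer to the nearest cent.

Risk-neutral probability p = (1 + 0.08 − 0.9)/(1.2 − 0.9) = 0.1800/0.3000 = 0.6000
Terminal stock prices: S_uu = 129.6, S_ud = 97.2, S_dd = 72.9
Terminal payoffs (S − K): max(57.6, 0) = 57.6, max(25.2, 0) = 25.2, max(0.9, 0) = 0.9
Node u (S = 108): V_u = 1/1.08·[0.6000·57.6000 + 0.4000·25.2000] = 41.3333
Node d (S = 81): V_d = 1/1.08·[0.6000·25.2000 + 0.4000·0.9000] = 14.3333
Node 0 (S = 90): V_0 = 1/1.08·[0.6000·41.3333 + 0.4000·14.3333] = 28.2716

€28.27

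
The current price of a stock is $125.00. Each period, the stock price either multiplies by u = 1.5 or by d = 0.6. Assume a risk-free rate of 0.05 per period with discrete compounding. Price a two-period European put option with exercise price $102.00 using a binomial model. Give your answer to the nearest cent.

$12.93

Risk-neutral probability p = (1 + 0.05 − 0.6)/(1.5 − 0.6) = 0.4500/0.9000 = 0.5000
Terminal stock prices: S_uu = 281.2, S_ud = 112.5, S_dd = 45
Terminal payoffs (K − S): max(-179.2, 0) = 0, max(-10.5, 0) = 0, max(57, 0) = 57
Node u (S = 187.5): V_u = 1/1.05·[0.5000·0.0000 + 0.5000·0.0000] = 0.0000
Node d (S = 75): V_d = 1/1.05·[0.5000·0.0000 + 0.5000·57.0000] = 27.1429
Node 0 (S = 125): V_0 = 1/1.05·[0.5000·0.0000 + 0.5000·27.1429] = 12.9252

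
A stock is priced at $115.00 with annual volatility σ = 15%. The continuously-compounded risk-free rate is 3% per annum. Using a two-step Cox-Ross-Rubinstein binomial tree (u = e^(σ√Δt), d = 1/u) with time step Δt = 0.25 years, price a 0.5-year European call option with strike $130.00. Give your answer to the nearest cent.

$1.00

CRR parameters: u = e^(σ√Δt) = e^(0.15·√0.25) = 1.0779, d = 1/u = 0.9277
Per-period rate: rΔt = 0.03·0.25 = 0.0075, so R = e^0.0075 = 1.0075
Risk-neutral probability p = (e^0.0075 − 0.9277)/(1.0779 − 0.9277) = 0.0798/0.1501 = 0.5314
Terminal stock prices: S_uu = 133.6, S_ud = 115, S_dd = 98.98
Terminal payoffs (S − K): max(3.611, 0) = 3.611, max(-15, 0) = 0, max(-31.02, 0) = 0
Node u (S = 124): V_u = e^(−0.0075)·[0.5314·3.6109 + 0.4686·0.0000] = 1.9045
Node d (S = 106.7): V_d = e^(−0.0075)·[0.5314·0.0000 + 0.4686·0.0000] = 0.0000
Node 0 (S = 115): V_0 = e^(−0.0075)·[0.5314·1.9045 + 0.4686·0.0000] = 1.0045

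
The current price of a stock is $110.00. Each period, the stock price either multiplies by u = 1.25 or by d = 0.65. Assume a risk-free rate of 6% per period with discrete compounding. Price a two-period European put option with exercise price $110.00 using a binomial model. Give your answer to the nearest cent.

Risk-neutral probability p = (1 + 0.06 − 0.65)/(1.25 − 0.65) = 0.4100/0.6000 = 0.6833
Terminal stock prices: S_uu = 171.9, S_ud = 89.38, S_dd = 46.48
Terminal payoffs (K − S): max(-61.88, 0) = 0, max(20.62, 0) = 20.62, max(63.52, 0) = 63.52
Node u (S = 137.5): V_u = 1/1.06·[0.6833·0.0000 + 0.3167·20.6250] = 6.1616
Node d (S = 71.5): V_d = 1/1.06·[0.6833·20.6250 + 0.3167·63.5250] = 32.2736
Node 0 (S = 110): V_0 = 1/1.06·[0.6833·6.1616 + 0.3167·32.2736] = 13.6136

$13.61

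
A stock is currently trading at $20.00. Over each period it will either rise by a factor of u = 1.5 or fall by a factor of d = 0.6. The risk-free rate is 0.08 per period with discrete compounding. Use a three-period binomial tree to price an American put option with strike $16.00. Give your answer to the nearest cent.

$2.60

Risk-neutral probability p = (1 + 0.08 − 0.6)/(1.5 − 0.6) = 0.4800/0.9000 = 0.5333
Terminal stock prices: S_uuu = 67.5, S_uud = 27, S_udd = 10.8, S_ddd = 4.32
Terminal payoffs (K − S): max(-51.5, 0) = 0, max(-11, 0) = 0, max(5.2, 0) = 5.2, max(11.68, 0) = 11.68
Node uu (S = 45): continuation = 1/1.08·[0.5333·0.0000 + 0.4667·0.0000] = 0.0000; exercise value = 0.0000 ≤ continuation, so V_uu = 0.0000
Node ud (S = 18): continuation = 1/1.08·[0.5333·0.0000 + 0.4667·5.2000] = 2.2469; exercise value = 0.0000 ≤ continuation, so V_ud = 2.2469
Node dd (S = 7.2): continuation = 1/1.08·[0.5333·5.2000 + 0.4667·11.6800] = 7.6148; exercise value = 8.8000 > continuation, so V_dd = 8.8000 (exercise)
Node u (S = 30): continuation = 1/1.08·[0.5333·0.0000 + 0.4667·2.2469] = 0.9709; exercise value = 0.0000 ≤ continuation, so V_u = 0.9709
Node d (S = 12): continuation = 1/1.08·[0.5333·2.2469 + 0.4667·8.8000] = 4.9121; exercise value = 4.0000 ≤ continuation, so V_d = 4.9121
Node 0 (S = 20): continuation = 1/1.08·[0.5333·0.9709 + 0.4667·4.9121] = 2.6019; exercise value = 0.0000 ≤ continuation, so V_0 = 2.6019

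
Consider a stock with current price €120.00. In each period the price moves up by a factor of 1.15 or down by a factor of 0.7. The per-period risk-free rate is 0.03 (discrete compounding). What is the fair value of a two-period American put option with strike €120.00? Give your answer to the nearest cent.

Risk-neutral probability p = (1 + 0.03 − 0.7)/(1.15 − 0.7) = 0.3300/0.4500 = 0.7333
Terminal stock prices: S_uu = 158.7, S_ud = 96.6, S_dd = 58.8
Terminal payoffs (K − S): max(-38.7, 0) = 0, max(23.4, 0) = 23.4, max(61.2, 0) = 61.2
Node u (S = 138): continuation = 1/1.03·[0.7333·0.0000 + 0.2667·23.4000] = 6.0583; exercise value = 0.0000 ≤ continuation, so V_u = 6.0583
Node d (S = 84): continuation = 1/1.03·[0.7333·23.4000 + 0.2667·61.2000] = 32.5049; exercise value = 36.0000 > continuation, so V_d = 36.0000 (exercise)
Node 0 (S = 120): continuation = 1/1.03·[0.7333·6.0583 + 0.2667·36.0000] = 13.6337; exercise value = 0.0000 ≤ continuation, so V_0 = 13.6337

€13.63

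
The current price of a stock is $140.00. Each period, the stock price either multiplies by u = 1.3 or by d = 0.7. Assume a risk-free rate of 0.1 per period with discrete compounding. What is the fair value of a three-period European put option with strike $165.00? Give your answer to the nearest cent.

$15.91

Risk-neutral probability p = (1 + 0.1 − 0.7)/(1.3 − 0.7) = 0.4000/0.6000 = 0.6667
Terminal stock prices: S_uuu = 307.6, S_uud = 165.6, S_udd = 89.18, S_ddd = 48.02
Terminal payoffs (K − S): max(-142.6, 0) = 0, max(-0.62, 0) = 0, max(75.82, 0) = 75.82, max(117, 0) = 117
Node uu (S = 236.6): V_uu = 1/1.1·[0.6667·0.0000 + 0.3333·0.0000] = 0.0000
Node ud (S = 127.4): V_ud = 1/1.1·[0.6667·0.0000 + 0.3333·75.8200] = 22.9758
Node dd (S = 68.6): V_dd = 1/1.1·[0.6667·75.8200 + 0.3333·116.9800] = 81.4000
Node u (S = 182): V_u = 1/1.1·[0.6667·0.0000 + 0.3333·22.9758] = 6.9624
Node d (S = 98): V_d = 1/1.1·[0.6667·22.9758 + 0.3333·81.4000] = 38.5914
Node 0 (S = 140): V_0 = 1/1.1·[0.6667·6.9624 + 0.3333·38.5914] = 15.9140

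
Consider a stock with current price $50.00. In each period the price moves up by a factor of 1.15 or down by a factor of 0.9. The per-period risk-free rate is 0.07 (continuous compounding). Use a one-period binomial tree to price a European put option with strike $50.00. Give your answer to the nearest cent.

Risk-neutral probability p = (e^0.07 − 0.9)/(1.15 − 0.9) = 0.1725/0.2500 = 0.6900
Terminal stock prices: S_u = 57.5, S_d = 45
Terminal payoffs (K − S): max(-7.5, 0) = 0, max(5, 0) = 5
Node 0 (S = 50): V_0 = e^(−0.07)·[0.6900·0.0000 + 0.3100·5.0000] = 1.4451

$1.45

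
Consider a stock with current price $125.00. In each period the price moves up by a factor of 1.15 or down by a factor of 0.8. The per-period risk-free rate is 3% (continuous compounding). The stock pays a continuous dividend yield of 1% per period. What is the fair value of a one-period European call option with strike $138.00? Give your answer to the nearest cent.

$3.51

Per-period risk-free factor R = e^0.03 = 1.0305; dividend-adjusted growth = e^(0.03−0.01) = 1.0202.
Risk-neutral probability p = (1.0202 − 0.8)/(1.15 − 0.8) = 0.2202/0.3500 = 0.6291
Terminal stock prices: S_u = 143.8, S_d = 100
Terminal payoffs (S − K): max(5.75, 0) = 5.75, max(-38, 0) = 0
Node 0 (S = 125): V_0 = e^(−0.03)·[0.6291·5.7500 + 0.3709·0.0000] = 3.5107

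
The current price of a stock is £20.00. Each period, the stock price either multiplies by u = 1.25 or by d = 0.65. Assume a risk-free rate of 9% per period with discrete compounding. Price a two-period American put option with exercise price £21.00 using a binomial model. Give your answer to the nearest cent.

Risk-neutral probability p = (1 + 0.09 − 0.65)/(1.25 − 0.65) = 0.4400/0.6000 = 0.7333
Terminal stock prices: S_uu = 31.25, S_ud = 16.25, S_dd = 8.45
Terminal payoffs (K − S): max(-10.25, 0) = 0, max(4.75, 0) = 4.75, max(12.55, 0) = 12.55
Node u (S = 25): continuation = 1/1.09·[0.7333·0.0000 + 0.2667·4.7500] = 1.1621; exercise value = 0.0000 ≤ continuation, so V_u = 1.1621
Node d (S = 13): continuation = 1/1.09·[0.7333·4.7500 + 0.2667·12.5500] = 6.2661; exercise value = 8.0000 > continuation, so V_d = 8.0000 (exercise)
Node 0 (S = 20): continuation = 1/1.09·[0.7333·1.1621 + 0.2667·8.0000] = 2.7390; exercise value = 1.0000 ≤ continuation, so V_0 = 2.7390

£2.74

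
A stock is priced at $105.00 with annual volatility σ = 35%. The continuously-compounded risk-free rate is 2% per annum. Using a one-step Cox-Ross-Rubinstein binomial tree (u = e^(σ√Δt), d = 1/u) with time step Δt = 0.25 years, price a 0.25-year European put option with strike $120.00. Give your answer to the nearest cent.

CRR parameters: u = e^(σ√Δt) = e^(0.35·√0.25) = 1.1912, d = 1/u = 0.8395
Per-period rate: rΔt = 0.02·0.25 = 0.005, so R = e^0.005 = 1.0050
Risk-neutral probability p = (e^0.005 − 0.8395)/(1.1912 − 0.8395) = 0.1656/0.3518 = 0.4706
Terminal stock prices: S_u = 125.1, S_d = 88.14
Terminal payoffs (K − S): max(-5.081, 0) = 0, max(31.86, 0) = 31.86
Node 0 (S = 105): V_0 = e^(−0.005)·[0.4706·0.0000 + 0.5294·31.8570] = 16.7807

$16.78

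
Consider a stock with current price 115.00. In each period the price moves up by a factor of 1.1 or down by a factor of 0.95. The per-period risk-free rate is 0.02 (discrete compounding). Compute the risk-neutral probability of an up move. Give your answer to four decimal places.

Risk-neutral probability p = (1 + 0.02 − 0.95)/(1.1 − 0.95) = 0.0700/0.1500 = 0.4667

p = 0.4667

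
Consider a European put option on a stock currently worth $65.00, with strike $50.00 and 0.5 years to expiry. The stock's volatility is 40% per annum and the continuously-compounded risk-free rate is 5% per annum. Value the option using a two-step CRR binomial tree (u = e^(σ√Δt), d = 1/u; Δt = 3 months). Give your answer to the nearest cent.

$1.69

CRR parameters: u = e^(σ√Δt) = e^(0.4·√0.25) = 1.2214, d = 1/u = 0.8187
Per-period rate: rΔt = 0.05·0.25 = 0.0125, so R = e^0.0125 = 1.0126
Risk-neutral probability p = (e^0.0125 − 0.8187)/(1.2214 − 0.8187) = 0.1938/0.4027 = 0.4814
Terminal stock prices: S_uu = 96.97, S_ud = 65, S_dd = 43.57
Terminal payoffs (K − S): max(-46.97, 0) = 0, max(-15, 0) = 0, max(6.429, 0) = 6.429
Node u (S = 79.39): V_u = e^(−0.0125)·[0.4814·0.0000 + 0.5186·0.0000] = 0.0000
Node d (S = 53.22): V_d = e^(−0.0125)·[0.4814·0.0000 + 0.5186·6.4292] = 3.2927
Node 0 (S = 65): V_0 = e^(−0.0125)·[0.4814·0.0000 + 0.5186·3.2927] = 1.6864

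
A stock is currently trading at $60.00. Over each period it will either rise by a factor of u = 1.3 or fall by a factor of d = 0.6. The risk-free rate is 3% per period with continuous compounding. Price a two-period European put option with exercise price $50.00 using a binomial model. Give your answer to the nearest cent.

$5.39

Risk-neutral probability p = (e^0.03 − 0.6)/(1.3 − 0.6) = 0.4305/0.7000 = 0.6149
Terminal stock prices: S_uu = 101.4, S_ud = 46.8, S_dd = 21.6
Terminal payoffs (K − S): max(-51.4, 0) = 0, max(3.2, 0) = 3.2, max(28.4, 0) = 28.4
Node u (S = 78): V_u = e^(−0.03)·[0.6149·0.0000 + 0.3851·3.2000] = 1.1958
Node d (S = 36): V_d = e^(−0.03)·[0.6149·3.2000 + 0.3851·28.4000] = 12.5223
Node 0 (S = 60): V_0 = e^(−0.03)·[0.6149·1.1958 + 0.3851·12.5223] = 5.3930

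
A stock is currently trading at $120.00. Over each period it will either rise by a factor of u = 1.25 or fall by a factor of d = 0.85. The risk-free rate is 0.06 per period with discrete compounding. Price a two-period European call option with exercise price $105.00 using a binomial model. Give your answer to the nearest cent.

Risk-neutral probability p = (1 + 0.06 − 0.85)/(1.25 − 0.85) = 0.2100/0.4000 = 0.5250
Terminal stock prices: S_uu = 187.5, S_ud = 127.5, S_dd = 86.7
Terminal payoffs (S − K): max(82.5, 0) = 82.5, max(22.5, 0) = 22.5, max(-18.3, 0) = 0
Node u (S = 150): V_u = 1/1.06·[0.5250·82.5000 + 0.4750·22.5000] = 50.9434
Node d (S = 102): V_d = 1/1.06·[0.5250·22.5000 + 0.4750·0.0000] = 11.1439
Node 0 (S = 120): V_0 = 1/1.06·[0.5250·50.9434 + 0.4750·11.1439] = 30.2251

$30.23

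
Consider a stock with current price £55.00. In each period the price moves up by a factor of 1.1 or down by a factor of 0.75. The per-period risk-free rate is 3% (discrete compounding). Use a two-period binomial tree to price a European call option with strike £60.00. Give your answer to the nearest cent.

£3.95

Risk-neutral probability p = (1 + 0.03 − 0.75)/(1.1 − 0.75) = 0.2800/0.3500 = 0.8000
Terminal stock prices: S_uu = 66.55, S_ud = 45.38, S_dd = 30.94
Terminal payoffs (S − K): max(6.55, 0) = 6.55, max(-14.62, 0) = 0, max(-29.06, 0) = 0
Node u (S = 60.5): V_u = 1/1.03·[0.8000·6.5500 + 0.2000·0.0000] = 5.0874
Node d (S = 41.25): V_d = 1/1.03·[0.8000·0.0000 + 0.2000·0.0000] = 0.0000
Node 0 (S = 55): V_0 = 1/1.03·[0.8000·5.0874 + 0.2000·0.0000] = 3.9514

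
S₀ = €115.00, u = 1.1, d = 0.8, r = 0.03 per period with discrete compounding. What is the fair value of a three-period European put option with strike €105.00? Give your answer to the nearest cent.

€3.29

Risk-neutral probability p = (1 + 0.03 − 0.8)/(1.1 − 0.8) = 0.2300/0.3000 = 0.7667
Terminal stock prices: S_uuu = 153.1, S_uud = 111.3, S_udd = 80.96, S_ddd = 58.88
Terminal payoffs (K − S): max(-48.07, 0) = 0, max(-6.32, 0) = 0, max(24.04, 0) = 24.04, max(46.12, 0) = 46.12
Node uu (S = 139.2): V_uu = 1/1.03·[0.7667·0.0000 + 0.2333·0.0000] = 0.0000
Node ud (S = 101.2): V_ud = 1/1.03·[0.7667·0.0000 + 0.2333·24.0400] = 5.4460
Node dd (S = 73.6): V_dd = 1/1.03·[0.7667·24.0400 + 0.2333·46.1200] = 28.3417
Node u (S = 126.5): V_u = 1/1.03·[0.7667·0.0000 + 0.2333·5.4460] = 1.2337
Node d (S = 92): V_d = 1/1.03·[0.7667·5.4460 + 0.2333·28.3417] = 10.4741
Node 0 (S = 115): V_0 = 1/1.03·[0.7667·1.2337 + 0.2333·10.4741] = 3.2911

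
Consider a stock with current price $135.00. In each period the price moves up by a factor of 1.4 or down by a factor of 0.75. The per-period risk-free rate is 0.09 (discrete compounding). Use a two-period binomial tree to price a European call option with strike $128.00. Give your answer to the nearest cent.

$37.23

Risk-neutral probability p = (1 + 0.09 − 0.75)/(1.4 − 0.75) = 0.3400/0.6500 = 0.5231
Terminal stock prices: S_uu = 264.6, S_ud = 141.8, S_dd = 75.94
Terminal payoffs (S − K): max(136.6, 0) = 136.6, max(13.75, 0) = 13.75, max(-52.06, 0) = 0
Node u (S = 189): V_u = 1/1.09·[0.5231·136.6000 + 0.4769·13.7500] = 71.5688
Node d (S = 101.2): V_d = 1/1.09·[0.5231·13.7500 + 0.4769·0.0000] = 6.5984
Node 0 (S = 135): V_0 = 1/1.09·[0.5231·71.5688 + 0.4769·6.5984] = 37.2321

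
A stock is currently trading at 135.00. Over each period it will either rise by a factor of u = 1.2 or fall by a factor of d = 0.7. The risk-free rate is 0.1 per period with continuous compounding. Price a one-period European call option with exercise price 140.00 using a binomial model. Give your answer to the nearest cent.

16.13

Risk-neutral probability p = (e^0.1 − 0.7)/(1.2 − 0.7) = 0.4052/0.5000 = 0.8103
Terminal stock prices: S_u = 162, S_d = 94.5
Terminal payoffs (S − K): max(22, 0) = 22, max(-45.5, 0) = 0
Node 0 (S = 135): V_0 = e^(−0.1)·[0.8103·22.0000 + 0.1897·0.0000] = 16.1310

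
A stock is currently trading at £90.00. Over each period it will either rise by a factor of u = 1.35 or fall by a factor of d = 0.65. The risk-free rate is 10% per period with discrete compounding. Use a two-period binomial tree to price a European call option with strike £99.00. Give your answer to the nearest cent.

Risk-neutral probability p = (1 + 0.1 − 0.65)/(1.35 − 0.65) = 0.4500/0.7000 = 0.6429
Terminal stock prices: S_uu = 164, S_ud = 78.98, S_dd = 38.03
Terminal payoffs (S − K): max(65.03, 0) = 65.03, max(-20.02, 0) = 0, max(-60.97, 0) = 0
Node u (S = 121.5): V_u = 1/1.1·[0.6429·65.0250 + 0.3571·0.0000] = 38.0016
Node d (S = 58.5): V_d = 1/1.1·[0.6429·0.0000 + 0.3571·0.0000] = 0.0000
Node 0 (S = 90): V_0 = 1/1.1·[0.6429·38.0016 + 0.3571·0.0000] = 22.2087

£22.21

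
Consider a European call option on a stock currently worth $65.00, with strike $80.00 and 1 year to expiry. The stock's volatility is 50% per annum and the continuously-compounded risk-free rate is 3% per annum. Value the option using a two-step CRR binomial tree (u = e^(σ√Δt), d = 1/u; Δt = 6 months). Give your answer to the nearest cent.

CRR parameters: u = e^(σ√Δt) = e^(0.5·√0.5) = 1.4241, d = 1/u = 0.7022
Per-period rate: rΔt = 0.03·0.5 = 0.015, so R = e^0.015 = 1.0151
Risk-neutral probability p = (e^0.015 − 0.7022)/(1.4241 − 0.7022) = 0.3129/0.7219 = 0.4335
Terminal stock prices: S_uu = 131.8, S_ud = 65, S_dd = 32.05
Terminal payoffs (S − K): max(51.83, 0) = 51.83, max(-15, 0) = 0, max(-47.95, 0) = 0
Node u (S = 92.57): V_u = e^(−0.015)·[0.4335·51.8275 + 0.5665·0.0000] = 22.1304
Node d (S = 45.64): V_d = e^(−0.015)·[0.4335·0.0000 + 0.5665·0.0000] = 0.0000
Node 0 (S = 65): V_0 = e^(−0.015)·[0.4335·22.1304 + 0.5665·0.0000] = 9.4497

$9.45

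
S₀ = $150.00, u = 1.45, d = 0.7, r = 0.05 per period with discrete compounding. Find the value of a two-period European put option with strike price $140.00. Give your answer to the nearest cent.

$17.16

Risk-neutral probability p = (1 + 0.05 − 0.7)/(1.45 − 0.7) = 0.3500/0.7500 = 0.4667
Terminal stock prices: S_uu = 315.4, S_ud = 152.2, S_dd = 73.5
Terminal payoffs (K − S): max(-175.4, 0) = 0, max(-12.25, 0) = 0, max(66.5, 0) = 66.5
Node u (S = 217.5): V_u = 1/1.05·[0.4667·0.0000 + 0.5333·0.0000] = 0.0000
Node d (S = 105): V_d = 1/1.05·[0.4667·0.0000 + 0.5333·66.5000] = 33.7778
Node 0 (S = 150): V_0 = 1/1.05·[0.4667·0.0000 + 0.5333·33.7778] = 17.1570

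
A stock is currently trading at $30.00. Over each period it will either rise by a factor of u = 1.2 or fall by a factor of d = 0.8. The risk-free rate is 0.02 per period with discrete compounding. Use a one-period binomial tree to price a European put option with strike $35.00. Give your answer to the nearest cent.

$4.85

Risk-neutral probability p = (1 + 0.02 − 0.8)/(1.2 − 0.8) = 0.2200/0.4000 = 0.5500
Terminal stock prices: S_u = 36, S_d = 24
Terminal payoffs (K − S): max(-1, 0) = 0, max(11, 0) = 11
Node 0 (S = 30): V_0 = 1/1.02·[0.5500·0.0000 + 0.4500·11.0000] = 4.8529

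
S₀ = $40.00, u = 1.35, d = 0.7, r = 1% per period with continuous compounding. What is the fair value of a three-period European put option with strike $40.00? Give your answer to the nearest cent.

$8.79

Risk-neutral probability p = (e^0.01 − 0.7)/(1.35 − 0.7) = 0.3101/0.6500 = 0.4770
Terminal stock prices: S_uuu = 98.42, S_uud = 51.03, S_udd = 26.46, S_ddd = 13.72
Terminal payoffs (K − S): max(-58.42, 0) = 0, max(-11.03, 0) = 0, max(13.54, 0) = 13.54, max(26.28, 0) = 26.28
Node uu (S = 72.9): V_uu = e^(−0.01)·[0.4770·0.0000 + 0.5230·0.0000] = 0.0000
Node ud (S = 37.8): V_ud = e^(−0.01)·[0.4770·0.0000 + 0.5230·13.5400] = 7.0110
Node dd (S = 19.6): V_dd = e^(−0.01)·[0.4770·13.5400 + 0.5230·26.2800] = 20.0020
Node u (S = 54): V_u = e^(−0.01)·[0.4770·0.0000 + 0.5230·7.0110] = 3.6302
Node d (S = 28): V_d = e^(−0.01)·[0.4770·7.0110 + 0.5230·20.0020] = 13.6679
Node 0 (S = 40): V_0 = e^(−0.01)·[0.4770·3.6302 + 0.5230·13.6679] = 8.7916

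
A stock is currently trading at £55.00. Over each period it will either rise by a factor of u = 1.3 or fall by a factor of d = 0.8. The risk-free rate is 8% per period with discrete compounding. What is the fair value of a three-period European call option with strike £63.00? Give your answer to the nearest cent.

Risk-neutral probability p = (1 + 0.08 − 0.8)/(1.3 − 0.8) = 0.2800/0.5000 = 0.5600
Terminal stock prices: S_uuu = 120.8, S_uud = 74.36, S_udd = 45.76, S_ddd = 28.16
Terminal payoffs (S − K): max(57.84, 0) = 57.84, max(11.36, 0) = 11.36, max(-17.24, 0) = 0, max(-34.84, 0) = 0
Node uu (S = 92.95): V_uu = 1/1.08·[0.5600·57.8350 + 0.4400·11.3600] = 34.6167
Node ud (S = 57.2): V_ud = 1/1.08·[0.5600·11.3600 + 0.4400·0.0000] = 5.8904
Node dd (S = 35.2): V_dd = 1/1.08·[0.5600·0.0000 + 0.4400·0.0000] = 0.0000
Node u (S = 71.5): V_u = 1/1.08·[0.5600·34.6167 + 0.4400·5.8904] = 20.3492
Node d (S = 44): V_d = 1/1.08·[0.5600·5.8904 + 0.4400·0.0000] = 3.0543
Node 0 (S = 55): V_0 = 1/1.08·[0.5600·20.3492 + 0.4400·3.0543] = 11.7957

£11.80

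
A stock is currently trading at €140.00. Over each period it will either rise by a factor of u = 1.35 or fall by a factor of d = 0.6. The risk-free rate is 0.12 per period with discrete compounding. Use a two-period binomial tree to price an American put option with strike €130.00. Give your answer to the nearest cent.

Risk-neutral probability p = (1 + 0.12 − 0.6)/(1.35 − 0.6) = 0.5200/0.7500 = 0.6933
Terminal stock prices: S_uu = 255.2, S_ud = 113.4, S_dd = 50.4
Terminal payoffs (K − S): max(-125.2, 0) = 0, max(16.6, 0) = 16.6, max(79.6, 0) = 79.6
Node u (S = 189): continuation = 1/1.12·[0.6933·0.0000 + 0.3067·16.6000] = 4.5452; exercise value = 0.0000 ≤ continuation, so V_u = 4.5452
Node d (S = 84): continuation = 1/1.12·[0.6933·16.6000 + 0.3067·79.6000] = 32.0714; exercise value = 46.0000 > continuation, so V_d = 46.0000 (exercise)
Node 0 (S = 140): continuation = 1/1.12·[0.6933·4.5452 + 0.3067·46.0000] = 15.4090; exercise value = 0.0000 ≤ continuation, so V_0 = 15.4090

€15.41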